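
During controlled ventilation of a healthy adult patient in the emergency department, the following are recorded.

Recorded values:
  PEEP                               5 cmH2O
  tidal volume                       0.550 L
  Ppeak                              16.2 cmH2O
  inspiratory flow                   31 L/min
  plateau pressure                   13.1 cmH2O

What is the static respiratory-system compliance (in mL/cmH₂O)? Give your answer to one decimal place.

67.9

Cstat = Vt / (Pplat − PEEP) = 550 / (13.1 − 5) = 550 / 8.1 = 67.901 mL/cmH2O.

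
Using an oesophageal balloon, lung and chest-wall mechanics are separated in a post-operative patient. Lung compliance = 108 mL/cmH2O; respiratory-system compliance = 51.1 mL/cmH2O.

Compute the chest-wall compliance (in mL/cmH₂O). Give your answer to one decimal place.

1/Ccw = 1/Crs − 1/CL.
1/Ccw = 1/51.1 − 1/108 = 0.01031.
Ccw = 96.993 mL/cmH2O.

97.0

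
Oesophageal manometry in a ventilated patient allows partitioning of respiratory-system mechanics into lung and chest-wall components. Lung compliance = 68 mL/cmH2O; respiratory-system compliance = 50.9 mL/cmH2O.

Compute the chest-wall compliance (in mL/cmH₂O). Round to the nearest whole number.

1/Ccw = 1/Crs − 1/CL.
1/Ccw = 1/50.9 − 1/68 = 0.00494.
Ccw = 202.43 mL/cmH2O.

202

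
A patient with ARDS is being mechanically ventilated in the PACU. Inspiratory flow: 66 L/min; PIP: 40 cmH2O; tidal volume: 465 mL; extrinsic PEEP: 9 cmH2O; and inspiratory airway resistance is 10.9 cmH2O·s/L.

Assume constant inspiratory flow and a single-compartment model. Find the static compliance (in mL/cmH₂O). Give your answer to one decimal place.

24.5

Flow: 66 L/min ÷ 60 = 1.1 L/s.
Equation of motion (constant flow): PIP = Vt/C + R·V̇ + PEEP.
Vt/C = PIP − R·V̇ − PEEP = 40 − 10.9×1.1 − 9 = 40 − 11.99 − 9 = 19.01 cmH2O.
C = Vt / 19.01 = 465 / 19.01 = 24.461 mL/cmH2O.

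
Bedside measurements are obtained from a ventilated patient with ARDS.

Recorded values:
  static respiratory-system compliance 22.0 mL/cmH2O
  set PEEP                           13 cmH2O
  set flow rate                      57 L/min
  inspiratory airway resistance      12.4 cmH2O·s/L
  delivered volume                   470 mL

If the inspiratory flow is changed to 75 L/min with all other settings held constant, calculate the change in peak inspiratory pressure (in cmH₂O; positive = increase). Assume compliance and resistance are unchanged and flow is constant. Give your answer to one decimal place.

3.7

Flow: 57 L/min ÷ 60 = 0.95 L/s.
New flow: 75 L/min ÷ 60 = 1.25 L/s.
PIP = Vt/C + R·V̇ + PEEP (constant-flow equation of motion).
Only the resistive term changes: ΔPIP = R × ΔV̇ = 12.4 × (1.25 − 0.95) = 12.4 × 0.3 = 3.72 cmH2O.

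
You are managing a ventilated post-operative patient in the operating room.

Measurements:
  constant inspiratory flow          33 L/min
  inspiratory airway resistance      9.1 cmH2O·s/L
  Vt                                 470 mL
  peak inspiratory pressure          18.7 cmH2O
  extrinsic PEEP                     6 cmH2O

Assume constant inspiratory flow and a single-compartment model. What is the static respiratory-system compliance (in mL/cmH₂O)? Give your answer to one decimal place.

Flow: 33 L/min ÷ 60 = 0.55 L/s.
Equation of motion (constant flow): PIP = Vt/C + R·V̇ + PEEP.
Vt/C = PIP − R·V̇ − PEEP = 18.7 − 9.1×0.55 − 6 = 18.7 − 5.005 − 6 = 7.695 cmH2O.
C = Vt / 7.695 = 470 / 7.695 = 61.079 mL/cmH2O.

61.1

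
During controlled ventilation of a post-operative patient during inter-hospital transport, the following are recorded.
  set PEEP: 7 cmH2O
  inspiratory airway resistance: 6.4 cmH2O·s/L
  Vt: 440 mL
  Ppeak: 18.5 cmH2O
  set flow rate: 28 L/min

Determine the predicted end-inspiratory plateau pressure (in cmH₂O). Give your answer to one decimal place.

15.5

Flow: 28 L/min ÷ 60 = 0.4667 L/s.
Pplat = PIP − Raw × flow = 18.5 − 6.4 × 0.4667 = 18.5 − 2.987 = 15.513 cmH2O.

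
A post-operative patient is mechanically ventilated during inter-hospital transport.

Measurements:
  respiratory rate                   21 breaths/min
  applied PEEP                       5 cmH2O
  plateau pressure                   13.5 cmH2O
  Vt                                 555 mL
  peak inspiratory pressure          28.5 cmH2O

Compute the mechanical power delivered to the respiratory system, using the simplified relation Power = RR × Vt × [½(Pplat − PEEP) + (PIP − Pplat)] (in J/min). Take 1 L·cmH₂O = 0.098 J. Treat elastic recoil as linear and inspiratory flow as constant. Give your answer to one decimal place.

22.0

Per-breath work = Vt × [½(Pplat−PEEP) + (PIP−Pplat)] = 0.555 × [0.5×8.5 + 15.0] = 0.555 × 19.25 = 10.684 L·cmH2O.
Power = 21 × 10.684 = 224.36 L·cmH2O/min.
× 0.098 J/(L·cmH2O) → 21.987 J/min.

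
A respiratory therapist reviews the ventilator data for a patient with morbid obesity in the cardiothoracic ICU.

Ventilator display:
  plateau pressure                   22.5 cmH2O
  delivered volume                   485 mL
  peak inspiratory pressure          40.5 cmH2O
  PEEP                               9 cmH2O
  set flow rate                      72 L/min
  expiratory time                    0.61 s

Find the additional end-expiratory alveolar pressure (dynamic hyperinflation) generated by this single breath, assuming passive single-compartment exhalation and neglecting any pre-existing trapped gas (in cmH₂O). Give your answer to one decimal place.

4.4

Flow: 72 L/min ÷ 60 = 1.2 L/s.
R = (PIP − Pplat)/V̇ = (40.5 − 22.5) / 1.2 = 18.0/1.2 = 15.0 cmH2O·s/L.
C = Vt/(Pplat − PEEP) = 485.0 / (22.5 − 9) = 485.0/13.5 = 35.926 mL/cmH2O.
τ = R × C = 15.0 × 0.03593 L/cmH2O = 0.539 s.
Fraction remaining = e^(−Te/τ) = e^(−0.61/0.539) = 0.3225; trapped volume = 485.0 × 0.3225 = 156.41 mL.
Additional alveolar pressure from trapping ≈ V_trapped / C = 156.41 / 35.926 = 4.354 cmH2O.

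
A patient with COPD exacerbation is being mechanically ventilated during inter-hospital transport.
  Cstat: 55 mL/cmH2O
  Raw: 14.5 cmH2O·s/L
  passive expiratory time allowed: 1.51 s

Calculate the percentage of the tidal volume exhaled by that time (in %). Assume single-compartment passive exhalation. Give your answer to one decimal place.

84.9

τ = R × C = 14.5 × 55 mL/cmH2O = 14.5 × 0.055 L/cmH2O = 0.7975 s.
Passive exhalation: V(t)/V₀ = e^(−t/τ) = e^(−1.51/0.7975) = 0.1506.
Fraction exhaled = 1 − 0.1506 = 0.8494 → 84.94%.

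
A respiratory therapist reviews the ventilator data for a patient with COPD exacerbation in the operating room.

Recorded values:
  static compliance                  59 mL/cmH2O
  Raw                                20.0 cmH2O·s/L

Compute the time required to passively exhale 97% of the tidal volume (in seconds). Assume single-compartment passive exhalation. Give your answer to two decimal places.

τ = R × C = 20.0 × 59 mL/cmH2O = 20.0 × 0.059 L/cmH2O = 1.18 s.
Exhaled fraction f = 1 − e^(−t/τ) → t = −τ·ln(1 − f) = −1.18·ln(0.03) = 4.138 s.

4.14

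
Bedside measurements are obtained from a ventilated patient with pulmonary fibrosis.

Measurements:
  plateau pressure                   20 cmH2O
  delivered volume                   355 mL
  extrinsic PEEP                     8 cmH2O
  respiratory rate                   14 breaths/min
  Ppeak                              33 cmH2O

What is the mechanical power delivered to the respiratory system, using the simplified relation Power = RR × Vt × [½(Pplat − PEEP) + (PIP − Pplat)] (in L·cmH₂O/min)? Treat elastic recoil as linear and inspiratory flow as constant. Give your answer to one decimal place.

Per-breath work = Vt × [½(Pplat−PEEP) + (PIP−Pplat)] = 0.355 × [0.5×12.0 + 13.0] = 0.355 × 19.0 = 6.745 L·cmH2O.
Power = 14 × 6.745 = 94.43 L·cmH2O/min.

94.4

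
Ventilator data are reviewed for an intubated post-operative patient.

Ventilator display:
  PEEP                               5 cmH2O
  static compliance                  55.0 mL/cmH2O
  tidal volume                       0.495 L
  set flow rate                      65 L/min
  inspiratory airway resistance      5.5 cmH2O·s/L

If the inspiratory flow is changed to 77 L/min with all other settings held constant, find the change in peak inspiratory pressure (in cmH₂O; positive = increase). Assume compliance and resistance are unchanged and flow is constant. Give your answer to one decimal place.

Flow: 65 L/min ÷ 60 = 1.0833 L/s.
New flow: 77 L/min ÷ 60 = 1.2833 L/s.
PIP = Vt/C + R·V̇ + PEEP (constant-flow equation of motion).
Only the resistive term changes: ΔPIP = R × ΔV̇ = 5.5 × (1.2833 − 1.0833) = 5.5 × 0.2 = 1.1 cmH2O.

1.1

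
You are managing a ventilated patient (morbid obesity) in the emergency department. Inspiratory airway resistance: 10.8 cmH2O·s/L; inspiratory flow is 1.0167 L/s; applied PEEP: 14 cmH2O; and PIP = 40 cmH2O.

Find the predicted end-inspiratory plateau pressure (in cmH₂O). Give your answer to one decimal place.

29.0

Pplat = PIP − Raw × flow = 40 − 10.8 × 1.0167 = 40 − 10.98 = 29.02 cmH2O.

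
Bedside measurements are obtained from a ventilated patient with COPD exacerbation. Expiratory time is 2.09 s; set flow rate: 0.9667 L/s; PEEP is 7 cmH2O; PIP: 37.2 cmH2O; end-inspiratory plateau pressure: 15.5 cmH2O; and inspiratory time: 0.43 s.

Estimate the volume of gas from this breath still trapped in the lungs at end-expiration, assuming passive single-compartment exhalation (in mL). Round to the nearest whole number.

Vt = flow × Ti = 0.9667 L/s × 0.43 s × 1000 mL/L = 415.68 mL.
R = (PIP − Pplat)/V̇ = (37.2 − 15.5) / 0.9667 = 21.7/0.9667 = 22.448 cmH2O·s/L.
C = Vt/(Pplat − PEEP) = 415.68 / (15.5 − 7) = 415.68/8.5 = 48.904 mL/cmH2O.
τ = R × C = 22.448 × 0.0489 L/cmH2O = 1.098 s.
Fraction remaining = e^(−Te/τ) = e^(−2.09/1.098) = 0.1491.
Trapped volume = 415.68 × 0.1491 = 61.978 mL.

62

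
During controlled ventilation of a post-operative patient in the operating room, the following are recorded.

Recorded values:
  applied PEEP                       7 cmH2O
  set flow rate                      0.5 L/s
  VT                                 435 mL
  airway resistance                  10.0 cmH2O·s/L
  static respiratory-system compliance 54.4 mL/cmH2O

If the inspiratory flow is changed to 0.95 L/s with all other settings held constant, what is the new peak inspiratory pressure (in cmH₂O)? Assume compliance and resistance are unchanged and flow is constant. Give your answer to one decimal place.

PIP = Vt/C + R·V̇ + PEEP (constant-flow equation of motion).
Only the resistive term changes: ΔPIP = R × ΔV̇ = 10.0 × (0.95 − 0.5) = 10.0 × 0.45 = 4.5 cmH2O.
Original PIP = 435/54.4 + 10.0×0.5 + 7 = 19.996 cmH2O; new PIP = 19.996 + (4.5) = 24.496 cmH2O.

24.5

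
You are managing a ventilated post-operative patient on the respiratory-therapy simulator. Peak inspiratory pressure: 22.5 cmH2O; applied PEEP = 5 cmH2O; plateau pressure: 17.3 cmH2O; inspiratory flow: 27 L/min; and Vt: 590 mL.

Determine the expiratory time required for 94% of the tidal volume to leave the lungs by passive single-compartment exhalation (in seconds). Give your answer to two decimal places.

1.56

Flow: 27 L/min ÷ 60 = 0.45 L/s.
R = (PIP − Pplat)/V̇ = (22.5 − 17.3) / 0.45 = 5.2/0.45 = 11.556 cmH2O·s/L.
C = Vt/(Pplat − PEEP) = 590.0 / (17.3 − 5) = 590.0/12.3 = 47.967 mL/cmH2O.
τ = R × C = 11.556 × 0.04797 L/cmH2O = 0.5543 s.
t = −τ·ln(1 − 0.94) = −0.5543·ln(0.06) = 1.559 s.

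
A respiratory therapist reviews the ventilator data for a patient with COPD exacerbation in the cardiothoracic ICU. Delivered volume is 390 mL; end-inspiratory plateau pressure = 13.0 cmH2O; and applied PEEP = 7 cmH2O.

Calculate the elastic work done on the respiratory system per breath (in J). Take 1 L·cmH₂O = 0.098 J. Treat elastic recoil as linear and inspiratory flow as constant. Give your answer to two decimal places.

0.11

Elastic work ≈ ½ × (Pplat − PEEP) × Vt = 0.5 × (13.0 − 7) × 0.390 L = 0.5 × 6.0 × 0.390 = 1.17 L·cmH2O.
× 0.098 J/(L·cmH2O) → 0.1147 J.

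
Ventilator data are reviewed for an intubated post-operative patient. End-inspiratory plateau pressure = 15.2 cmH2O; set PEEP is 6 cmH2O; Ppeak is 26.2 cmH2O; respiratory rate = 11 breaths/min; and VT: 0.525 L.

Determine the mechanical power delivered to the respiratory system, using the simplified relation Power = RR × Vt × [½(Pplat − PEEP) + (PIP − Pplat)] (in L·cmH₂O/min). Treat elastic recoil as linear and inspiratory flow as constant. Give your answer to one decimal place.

Per-breath work = Vt × [½(Pplat−PEEP) + (PIP−Pplat)] = 0.525 × [0.5×9.2 + 11.0] = 0.525 × 15.6 = 8.19 L·cmH2O.
Power = 11 × 8.19 = 90.09 L·cmH2O/min.

90.1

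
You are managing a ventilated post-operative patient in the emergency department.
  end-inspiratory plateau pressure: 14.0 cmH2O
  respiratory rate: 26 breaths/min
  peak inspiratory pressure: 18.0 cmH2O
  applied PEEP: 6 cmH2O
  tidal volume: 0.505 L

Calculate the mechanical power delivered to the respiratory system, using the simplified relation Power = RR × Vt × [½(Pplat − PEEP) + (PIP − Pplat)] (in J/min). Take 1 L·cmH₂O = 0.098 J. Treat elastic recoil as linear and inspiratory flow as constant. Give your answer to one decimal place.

Per-breath work = Vt × [½(Pplat−PEEP) + (PIP−Pplat)] = 0.505 × [0.5×8.0 + 4.0] = 0.505 × 8.0 = 4.04 L·cmH2O.
Power = 26 × 4.04 = 105.04 L·cmH2O/min.
× 0.098 J/(L·cmH2O) → 10.294 J/min.

10.3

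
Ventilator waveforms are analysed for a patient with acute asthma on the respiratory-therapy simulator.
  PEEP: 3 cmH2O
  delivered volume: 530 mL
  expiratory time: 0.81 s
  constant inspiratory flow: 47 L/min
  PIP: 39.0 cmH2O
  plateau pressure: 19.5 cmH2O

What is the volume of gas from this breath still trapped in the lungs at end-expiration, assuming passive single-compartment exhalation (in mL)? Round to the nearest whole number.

192

Flow: 47 L/min ÷ 60 = 0.7833 L/s.
R = (PIP − Pplat)/V̇ = (39.0 − 19.5) / 0.7833 = 19.5/0.7833 = 24.895 cmH2O·s/L.
C = Vt/(Pplat − PEEP) = 530.0 / (19.5 − 3) = 530.0/16.5 = 32.121 mL/cmH2O.
τ = R × C = 24.895 × 0.03212 L/cmH2O = 0.7996 s.
Fraction remaining = e^(−Te/τ) = e^(−0.81/0.7996) = 0.3631.
Trapped volume = 530.0 × 0.3631 = 192.44 mL.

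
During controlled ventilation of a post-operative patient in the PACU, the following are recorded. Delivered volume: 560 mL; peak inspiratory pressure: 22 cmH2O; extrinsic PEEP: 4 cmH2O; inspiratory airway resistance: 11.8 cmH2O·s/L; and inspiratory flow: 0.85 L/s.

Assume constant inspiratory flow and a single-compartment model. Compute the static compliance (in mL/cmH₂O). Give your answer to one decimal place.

Equation of motion (constant flow): PIP = Vt/C + R·V̇ + PEEP.
Vt/C = PIP − R·V̇ − PEEP = 22 − 11.8×0.85 − 4 = 22 − 10.03 − 4 = 7.97 cmH2O.
C = Vt / 7.97 = 560 / 7.97 = 70.263 mL/cmH2O.

70.3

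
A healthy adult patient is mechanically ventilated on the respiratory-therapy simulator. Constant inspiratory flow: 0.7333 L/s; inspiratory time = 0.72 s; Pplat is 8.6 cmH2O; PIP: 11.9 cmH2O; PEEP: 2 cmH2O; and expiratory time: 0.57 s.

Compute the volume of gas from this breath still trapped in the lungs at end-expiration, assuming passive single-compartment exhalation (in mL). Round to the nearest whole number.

108

Vt = flow × Ti = 0.7333 L/s × 0.72 s × 1000 mL/L = 527.98 mL.
R = (PIP − Pplat)/V̇ = (11.9 − 8.6) / 0.7333 = 3.3/0.7333 = 4.5 cmH2O·s/L.
C = Vt/(Pplat − PEEP) = 527.98 / (8.6 − 2) = 527.98/6.6 = 79.997 mL/cmH2O.
τ = R × C = 4.5 × 0.08 L/cmH2O = 0.36 s.
Fraction remaining = e^(−Te/τ) = e^(−0.57/0.36) = 0.2053.
Trapped volume = 527.98 × 0.2053 = 108.39 mL.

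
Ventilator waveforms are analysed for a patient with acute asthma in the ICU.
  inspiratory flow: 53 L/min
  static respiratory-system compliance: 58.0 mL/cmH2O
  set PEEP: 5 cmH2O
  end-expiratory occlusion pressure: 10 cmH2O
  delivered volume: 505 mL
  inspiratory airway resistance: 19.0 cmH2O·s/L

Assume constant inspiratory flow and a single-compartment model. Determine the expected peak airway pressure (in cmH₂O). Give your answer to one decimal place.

Flow: 53 L/min ÷ 60 = 0.8833 L/s.
Total PEEP = 10 cmH2O (set 5 + intrinsic 5); this is the baseline alveolar pressure.
Equation of motion (constant flow): PIP = Vt/C + R·V̇ + PEEP.
PIP = 505/58.0 + 19.0×0.8833 + 10 = 8.707 + 16.783 + 10 = 35.49 cmH2O.

35.5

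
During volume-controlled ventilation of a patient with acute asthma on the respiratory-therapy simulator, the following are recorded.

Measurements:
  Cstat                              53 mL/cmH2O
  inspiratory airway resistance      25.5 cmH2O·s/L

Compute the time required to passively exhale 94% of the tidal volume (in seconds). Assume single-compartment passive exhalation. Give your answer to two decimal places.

τ = R × C = 25.5 × 53 mL/cmH2O = 25.5 × 0.053 L/cmH2O = 1.352 s.
Exhaled fraction f = 1 − e^(−t/τ) → t = −τ·ln(1 − f) = −1.352·ln(0.06) = 3.804 s.

3.80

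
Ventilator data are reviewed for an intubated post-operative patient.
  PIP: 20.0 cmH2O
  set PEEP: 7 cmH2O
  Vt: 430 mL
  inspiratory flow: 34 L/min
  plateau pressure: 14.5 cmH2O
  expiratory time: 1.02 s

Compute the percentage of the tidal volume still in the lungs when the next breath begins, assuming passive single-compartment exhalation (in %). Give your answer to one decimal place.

Flow: 34 L/min ÷ 60 = 0.5667 L/s.
R = (PIP − Pplat)/V̇ = (20.0 − 14.5) / 0.5667 = 5.5/0.5667 = 9.705 cmH2O·s/L.
C = Vt/(Pplat − PEEP) = 430.0 / (14.5 − 7) = 430.0/7.5 = 57.333 mL/cmH2O.
τ = R × C = 9.705 × 0.05733 L/cmH2O = 0.5564 s.
Fraction remaining at end-expiration = e^(−Te/τ) = e^(−1.02/0.5564) = 0.1599 → 15.99%.

16.0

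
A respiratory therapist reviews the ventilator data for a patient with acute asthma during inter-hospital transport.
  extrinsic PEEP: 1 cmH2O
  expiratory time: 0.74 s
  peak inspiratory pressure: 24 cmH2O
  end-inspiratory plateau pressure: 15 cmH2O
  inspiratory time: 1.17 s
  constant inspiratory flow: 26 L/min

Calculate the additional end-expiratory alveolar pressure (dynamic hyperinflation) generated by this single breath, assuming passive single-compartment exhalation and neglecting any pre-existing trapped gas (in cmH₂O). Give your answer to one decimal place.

Flow: 26 L/min ÷ 60 = 0.4333 L/s.
Vt = flow × Ti = 0.4333 L/s × 1.17 s × 1000 mL/L = 506.96 mL.
R = (PIP − Pplat)/V̇ = (24 − 15) / 0.4333 = 9.0/0.4333 = 20.771 cmH2O·s/L.
C = Vt/(Pplat − PEEP) = 506.96 / (15 − 1) = 506.96/14.0 = 36.211 mL/cmH2O.
τ = R × C = 20.771 × 0.03621 L/cmH2O = 0.7521 s.
Fraction remaining = e^(−Te/τ) = e^(−0.74/0.7521) = 0.3738; trapped volume = 506.96 × 0.3738 = 189.5 mL.
Additional alveolar pressure from trapping ≈ V_trapped / C = 189.5 / 36.211 = 5.233 cmH2O.

5.2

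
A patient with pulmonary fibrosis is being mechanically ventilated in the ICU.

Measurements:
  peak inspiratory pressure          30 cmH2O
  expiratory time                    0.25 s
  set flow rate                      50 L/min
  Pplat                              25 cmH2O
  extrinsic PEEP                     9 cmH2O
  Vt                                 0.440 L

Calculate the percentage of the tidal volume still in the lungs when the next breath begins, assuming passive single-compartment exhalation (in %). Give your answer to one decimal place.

Flow: 50 L/min ÷ 60 = 0.8333 L/s.
R = (PIP − Pplat)/V̇ = (30 − 25) / 0.8333 = 5.0/0.8333 = 6.0 cmH2O·s/L.
C = Vt/(Pplat − PEEP) = 440.0 / (25 − 9) = 440.0/16.0 = 27.5 mL/cmH2O.
τ = R × C = 6.0 × 0.0275 L/cmH2O = 0.165 s.
Fraction remaining at end-expiration = e^(−Te/τ) = e^(−0.25/0.165) = 0.2198 → 21.98%.

22.0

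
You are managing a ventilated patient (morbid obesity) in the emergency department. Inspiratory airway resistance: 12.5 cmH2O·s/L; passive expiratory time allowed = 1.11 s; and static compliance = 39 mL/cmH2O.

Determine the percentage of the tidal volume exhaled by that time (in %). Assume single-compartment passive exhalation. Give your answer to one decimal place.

89.7

τ = R × C = 12.5 × 39 mL/cmH2O = 12.5 × 0.039 L/cmH2O = 0.4875 s.
Passive exhalation: V(t)/V₀ = e^(−t/τ) = e^(−1.11/0.4875) = 0.1026.
Fraction exhaled = 1 − 0.1026 = 0.8974 → 89.74%.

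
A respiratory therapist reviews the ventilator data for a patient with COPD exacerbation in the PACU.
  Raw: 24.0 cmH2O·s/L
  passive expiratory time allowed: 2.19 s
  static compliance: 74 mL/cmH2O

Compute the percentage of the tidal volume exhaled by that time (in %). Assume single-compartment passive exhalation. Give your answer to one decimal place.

τ = R × C = 24.0 × 74 mL/cmH2O = 24.0 × 0.074 L/cmH2O = 1.776 s.
Passive exhalation: V(t)/V₀ = e^(−t/τ) = e^(−2.19/1.776) = 0.2914.
Fraction exhaled = 1 − 0.2914 = 0.7086 → 70.86%.

70.9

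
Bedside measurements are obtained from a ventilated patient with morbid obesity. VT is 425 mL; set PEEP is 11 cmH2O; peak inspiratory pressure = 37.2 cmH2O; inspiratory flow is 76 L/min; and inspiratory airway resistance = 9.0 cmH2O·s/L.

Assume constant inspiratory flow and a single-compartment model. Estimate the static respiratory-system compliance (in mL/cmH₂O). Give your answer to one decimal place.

28.7

Flow: 76 L/min ÷ 60 = 1.2667 L/s.
Equation of motion (constant flow): PIP = Vt/C + R·V̇ + PEEP.
Vt/C = PIP − R·V̇ − PEEP = 37.2 − 9.0×1.2667 − 11 = 37.2 − 11.4 − 11 = 14.8 cmH2O.
C = Vt / 14.8 = 425 / 14.8 = 28.716 mL/cmH2O.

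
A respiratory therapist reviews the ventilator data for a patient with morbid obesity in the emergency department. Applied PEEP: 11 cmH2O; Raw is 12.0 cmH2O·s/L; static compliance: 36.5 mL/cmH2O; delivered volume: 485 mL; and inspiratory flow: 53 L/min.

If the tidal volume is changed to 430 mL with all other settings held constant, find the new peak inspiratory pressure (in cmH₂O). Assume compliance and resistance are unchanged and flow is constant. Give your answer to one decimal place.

33.4

Flow: 53 L/min ÷ 60 = 0.8833 L/s.
PIP = Vt/C + R·V̇ + PEEP (constant-flow equation of motion).
Only the elastic term changes: ΔPIP = ΔVt / C = (430 − 485) / 36.5 = -1.507 cmH2O.
Original PIP = 485/36.5 + 12.0×0.8833 + 11 = 34.887 cmH2O; new PIP = 34.887 + (-1.507) = 33.38 cmH2O.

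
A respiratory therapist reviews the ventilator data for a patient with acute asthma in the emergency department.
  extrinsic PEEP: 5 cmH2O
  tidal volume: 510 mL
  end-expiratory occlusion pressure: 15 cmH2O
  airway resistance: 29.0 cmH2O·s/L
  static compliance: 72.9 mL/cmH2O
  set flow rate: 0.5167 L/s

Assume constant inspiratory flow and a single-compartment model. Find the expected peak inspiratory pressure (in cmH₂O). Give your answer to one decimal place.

37.0

Total PEEP = 15 cmH2O (set 5 + intrinsic 10); this is the baseline alveolar pressure.
Equation of motion (constant flow): PIP = Vt/C + R·V̇ + PEEP.
PIP = 510/72.9 + 29.0×0.5167 + 15 = 6.996 + 14.984 + 15 = 36.98 cmH2O.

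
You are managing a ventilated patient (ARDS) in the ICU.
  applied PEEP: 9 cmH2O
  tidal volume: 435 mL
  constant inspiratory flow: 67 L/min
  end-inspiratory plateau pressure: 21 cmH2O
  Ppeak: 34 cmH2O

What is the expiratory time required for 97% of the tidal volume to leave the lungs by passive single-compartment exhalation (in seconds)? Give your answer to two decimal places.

1.48

Flow: 67 L/min ÷ 60 = 1.1167 L/s.
R = (PIP − Pplat)/V̇ = (34 − 21) / 1.1167 = 13.0/1.1167 = 11.641 cmH2O·s/L.
C = Vt/(Pplat − PEEP) = 435.0 / (21 − 9) = 435.0/12.0 = 36.25 mL/cmH2O.
τ = R × C = 11.641 × 0.03625 L/cmH2O = 0.422 s.
t = −τ·ln(1 − 0.97) = −0.422·ln(0.03) = 1.48 s.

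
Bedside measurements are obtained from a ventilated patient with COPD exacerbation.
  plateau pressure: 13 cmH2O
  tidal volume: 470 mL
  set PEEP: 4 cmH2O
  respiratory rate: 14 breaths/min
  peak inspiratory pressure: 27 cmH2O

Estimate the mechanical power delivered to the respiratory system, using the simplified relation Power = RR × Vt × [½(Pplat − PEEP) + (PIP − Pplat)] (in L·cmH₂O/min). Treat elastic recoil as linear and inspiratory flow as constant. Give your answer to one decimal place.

Per-breath work = Vt × [½(Pplat−PEEP) + (PIP−Pplat)] = 0.470 × [0.5×9.0 + 14.0] = 0.470 × 18.5 = 8.695 L·cmH2O.
Power = 14 × 8.695 = 121.73 L·cmH2O/min.

121.7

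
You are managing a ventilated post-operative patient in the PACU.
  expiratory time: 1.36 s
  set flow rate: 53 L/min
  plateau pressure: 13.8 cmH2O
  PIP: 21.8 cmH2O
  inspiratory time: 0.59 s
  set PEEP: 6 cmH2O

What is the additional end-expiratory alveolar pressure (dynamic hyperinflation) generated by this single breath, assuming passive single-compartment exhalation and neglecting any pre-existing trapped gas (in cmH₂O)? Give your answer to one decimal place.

Flow: 53 L/min ÷ 60 = 0.8833 L/s.
Vt = flow × Ti = 0.8833 L/s × 0.59 s × 1000 mL/L = 521.15 mL.
R = (PIP − Pplat)/V̇ = (21.8 − 13.8) / 0.8833 = 8.0/0.8833 = 9.057 cmH2O·s/L.
C = Vt/(Pplat − PEEP) = 521.15 / (13.8 − 6) = 521.15/7.8 = 66.814 mL/cmH2O.
τ = R × C = 9.057 × 0.06681 L/cmH2O = 0.6051 s.
Fraction remaining = e^(−Te/τ) = e^(−1.36/0.6051) = 0.1057; trapped volume = 521.15 × 0.1057 = 55.086 mL.
Additional alveolar pressure from trapping ≈ V_trapped / C = 55.086 / 66.814 = 0.8245 cmH2O.

0.8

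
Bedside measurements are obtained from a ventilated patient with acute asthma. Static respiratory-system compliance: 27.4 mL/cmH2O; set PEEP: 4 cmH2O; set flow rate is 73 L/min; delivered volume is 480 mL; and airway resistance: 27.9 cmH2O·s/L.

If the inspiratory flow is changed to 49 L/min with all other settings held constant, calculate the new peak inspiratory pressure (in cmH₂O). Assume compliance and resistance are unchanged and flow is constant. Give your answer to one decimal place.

44.3

Flow: 73 L/min ÷ 60 = 1.2167 L/s.
New flow: 49 L/min ÷ 60 = 0.8167 L/s.
PIP = Vt/C + R·V̇ + PEEP (constant-flow equation of motion).
Only the resistive term changes: ΔPIP = R × ΔV̇ = 27.9 × (0.8167 − 1.2167) = 27.9 × -0.4 = -11.16 cmH2O.
Original PIP = 480/27.4 + 27.9×1.2167 + 4 = 55.464 cmH2O; new PIP = 55.464 + (-11.16) = 44.304 cmH2O.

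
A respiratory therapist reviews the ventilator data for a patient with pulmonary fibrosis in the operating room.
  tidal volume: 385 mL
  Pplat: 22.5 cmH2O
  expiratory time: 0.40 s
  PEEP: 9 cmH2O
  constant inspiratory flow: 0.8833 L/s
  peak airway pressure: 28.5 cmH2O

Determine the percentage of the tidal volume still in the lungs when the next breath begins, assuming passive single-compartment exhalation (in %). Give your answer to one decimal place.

R = (PIP − Pplat)/V̇ = (28.5 − 22.5) / 0.8833 = 6.0/0.8833 = 6.793 cmH2O·s/L.
C = Vt/(Pplat − PEEP) = 385.0 / (22.5 − 9) = 385.0/13.5 = 28.519 mL/cmH2O.
τ = R × C = 6.793 × 0.02852 L/cmH2O = 0.1937 s.
Fraction remaining at end-expiration = e^(−Te/τ) = e^(−0.40/0.1937) = 0.1268 → 12.68%.

12.7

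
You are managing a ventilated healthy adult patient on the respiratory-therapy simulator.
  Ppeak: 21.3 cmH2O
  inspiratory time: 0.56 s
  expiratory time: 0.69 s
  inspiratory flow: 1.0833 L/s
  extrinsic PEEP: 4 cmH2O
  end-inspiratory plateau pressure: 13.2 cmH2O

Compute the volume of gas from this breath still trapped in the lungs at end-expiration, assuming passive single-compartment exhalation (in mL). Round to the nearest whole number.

150

Vt = flow × Ti = 1.0833 L/s × 0.56 s × 1000 mL/L = 606.65 mL.
R = (PIP − Pplat)/V̇ = (21.3 − 13.2) / 1.0833 = 8.1/1.0833 = 7.477 cmH2O·s/L.
C = Vt/(Pplat − PEEP) = 606.65 / (13.2 − 4) = 606.65/9.2 = 65.94 mL/cmH2O.
τ = R × C = 7.477 × 0.06594 L/cmH2O = 0.493 s.
Fraction remaining = e^(−Te/τ) = e^(−0.69/0.493) = 0.2467.
Trapped volume = 606.65 × 0.2467 = 149.66 mL.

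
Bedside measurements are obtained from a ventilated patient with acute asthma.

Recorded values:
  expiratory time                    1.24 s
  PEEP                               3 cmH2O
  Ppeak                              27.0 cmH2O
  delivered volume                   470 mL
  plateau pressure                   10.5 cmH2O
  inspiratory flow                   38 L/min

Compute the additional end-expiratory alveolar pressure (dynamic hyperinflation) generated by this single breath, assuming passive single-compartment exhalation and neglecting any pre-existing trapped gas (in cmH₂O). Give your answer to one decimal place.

3.5

Flow: 38 L/min ÷ 60 = 0.6333 L/s.
R = (PIP − Pplat)/V̇ = (27.0 − 10.5) / 0.6333 = 16.5/0.6333 = 26.054 cmH2O·s/L.
C = Vt/(Pplat − PEEP) = 470.0 / (10.5 − 3) = 470.0/7.5 = 62.667 mL/cmH2O.
τ = R × C = 26.054 × 0.06267 L/cmH2O = 1.633 s.
Fraction remaining = e^(−Te/τ) = e^(−1.24/1.633) = 0.468; trapped volume = 470.0 × 0.468 = 219.96 mL.
Additional alveolar pressure from trapping ≈ V_trapped / C = 219.96 / 62.667 = 3.51 cmH2O.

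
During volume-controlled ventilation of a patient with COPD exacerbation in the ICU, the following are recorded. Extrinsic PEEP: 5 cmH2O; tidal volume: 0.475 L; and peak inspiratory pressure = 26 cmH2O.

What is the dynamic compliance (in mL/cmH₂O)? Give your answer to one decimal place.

22.6

Dynamic compliance = Vt / (PIP − PEEP) = 475 / (26 − 5) = 475 / 21.0 = 22.619 mL/cmH2O.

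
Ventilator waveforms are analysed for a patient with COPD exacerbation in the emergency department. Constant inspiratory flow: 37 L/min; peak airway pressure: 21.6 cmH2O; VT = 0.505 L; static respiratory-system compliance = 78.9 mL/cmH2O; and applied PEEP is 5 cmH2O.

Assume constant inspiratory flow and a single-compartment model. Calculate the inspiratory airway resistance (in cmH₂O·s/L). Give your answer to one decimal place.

16.5

Flow: 37 L/min ÷ 60 = 0.6167 L/s.
Equation of motion (constant flow): PIP = Vt/C + R·V̇ + PEEP.
R·V̇ = PIP − Vt/C − PEEP = 21.6 − 505/78.9 − 5 = 21.6 − 6.401 − 5 = 10.199 cmH2O.
R = 10.199 / 0.6167 = 16.538 cmH2O·s/L.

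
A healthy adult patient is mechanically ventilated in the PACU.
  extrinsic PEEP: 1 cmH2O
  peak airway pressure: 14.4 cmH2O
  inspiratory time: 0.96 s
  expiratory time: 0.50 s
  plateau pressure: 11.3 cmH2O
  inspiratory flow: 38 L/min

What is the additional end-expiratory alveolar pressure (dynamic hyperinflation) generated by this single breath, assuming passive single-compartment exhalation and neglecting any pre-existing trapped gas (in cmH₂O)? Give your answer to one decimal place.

Flow: 38 L/min ÷ 60 = 0.6333 L/s.
Vt = flow × Ti = 0.6333 L/s × 0.96 s × 1000 mL/L = 607.97 mL.
R = (PIP − Pplat)/V̇ = (14.4 − 11.3) / 0.6333 = 3.1/0.6333 = 4.895 cmH2O·s/L.
C = Vt/(Pplat − PEEP) = 607.97 / (11.3 − 1) = 607.97/10.3 = 59.026 mL/cmH2O.
τ = R × C = 4.895 × 0.05903 L/cmH2O = 0.289 s.
Fraction remaining = e^(−Te/τ) = e^(−0.50/0.289) = 0.1773; trapped volume = 607.97 × 0.1773 = 107.79 mL.
Additional alveolar pressure from trapping ≈ V_trapped / C = 107.79 / 59.026 = 1.826 cmH2O.

1.8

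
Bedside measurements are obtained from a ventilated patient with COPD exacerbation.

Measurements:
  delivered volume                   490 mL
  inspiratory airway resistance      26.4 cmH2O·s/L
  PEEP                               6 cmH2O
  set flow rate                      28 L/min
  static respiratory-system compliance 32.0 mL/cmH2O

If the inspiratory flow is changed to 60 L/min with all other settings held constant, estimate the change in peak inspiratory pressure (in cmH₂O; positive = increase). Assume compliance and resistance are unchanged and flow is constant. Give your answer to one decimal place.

14.1

Flow: 28 L/min ÷ 60 = 0.4667 L/s.
New flow: 60 L/min ÷ 60 = 1 L/s.
PIP = Vt/C + R·V̇ + PEEP (constant-flow equation of motion).
Only the resistive term changes: ΔPIP = R × ΔV̇ = 26.4 × (1 − 0.4667) = 26.4 × 0.5333 = 14.079 cmH2O.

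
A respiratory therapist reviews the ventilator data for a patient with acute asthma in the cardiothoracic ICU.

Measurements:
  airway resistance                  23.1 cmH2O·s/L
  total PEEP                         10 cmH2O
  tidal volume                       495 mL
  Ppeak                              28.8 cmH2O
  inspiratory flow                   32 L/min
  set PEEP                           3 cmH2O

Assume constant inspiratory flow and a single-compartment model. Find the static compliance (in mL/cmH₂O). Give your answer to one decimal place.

Flow: 32 L/min ÷ 60 = 0.5333 L/s.
Total PEEP = 10 cmH2O (set 3 + intrinsic 7); this is the baseline alveolar pressure.
Equation of motion (constant flow): PIP = Vt/C + R·V̇ + PEEP.
Vt/C = PIP − R·V̇ − PEEP = 28.8 − 23.1×0.5333 − 10 = 28.8 − 12.319 − 10 = 6.481 cmH2O.
C = Vt / 6.481 = 495 / 6.481 = 76.377 mL/cmH2O.

76.4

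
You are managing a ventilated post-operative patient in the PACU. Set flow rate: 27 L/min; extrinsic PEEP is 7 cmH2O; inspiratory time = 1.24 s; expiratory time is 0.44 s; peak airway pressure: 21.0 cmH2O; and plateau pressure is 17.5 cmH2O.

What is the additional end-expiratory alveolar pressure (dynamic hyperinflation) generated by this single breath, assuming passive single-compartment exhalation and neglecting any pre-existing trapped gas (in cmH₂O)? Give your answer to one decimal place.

Flow: 27 L/min ÷ 60 = 0.45 L/s.
Vt = flow × Ti = 0.45 L/s × 1.24 s × 1000 mL/L = 558.0 mL.
R = (PIP − Pplat)/V̇ = (21.0 − 17.5) / 0.45 = 3.5/0.45 = 7.778 cmH2O·s/L.
C = Vt/(Pplat − PEEP) = 558.0 / (17.5 − 7) = 558.0/10.5 = 53.143 mL/cmH2O.
τ = R × C = 7.778 × 0.05314 L/cmH2O = 0.4133 s.
Fraction remaining = e^(−Te/τ) = e^(−0.44/0.4133) = 0.3449; trapped volume = 558.0 × 0.3449 = 192.45 mL.
Additional alveolar pressure from trapping ≈ V_trapped / C = 192.45 / 53.143 = 3.621 cmH2O.

3.6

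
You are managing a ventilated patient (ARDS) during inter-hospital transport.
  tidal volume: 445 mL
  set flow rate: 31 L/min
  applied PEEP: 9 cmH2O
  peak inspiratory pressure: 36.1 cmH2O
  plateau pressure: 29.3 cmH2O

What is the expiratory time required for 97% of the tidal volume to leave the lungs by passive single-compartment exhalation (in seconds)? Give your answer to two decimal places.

1.01

Flow: 31 L/min ÷ 60 = 0.5167 L/s.
R = (PIP − Pplat)/V̇ = (36.1 − 29.3) / 0.5167 = 6.8/0.5167 = 13.16 cmH2O·s/L.
C = Vt/(Pplat − PEEP) = 445.0 / (29.3 − 9) = 445.0/20.3 = 21.921 mL/cmH2O.
τ = R × C = 13.16 × 0.02192 L/cmH2O = 0.2885 s.
t = −τ·ln(1 − 0.97) = −0.2885·ln(0.03) = 1.012 s.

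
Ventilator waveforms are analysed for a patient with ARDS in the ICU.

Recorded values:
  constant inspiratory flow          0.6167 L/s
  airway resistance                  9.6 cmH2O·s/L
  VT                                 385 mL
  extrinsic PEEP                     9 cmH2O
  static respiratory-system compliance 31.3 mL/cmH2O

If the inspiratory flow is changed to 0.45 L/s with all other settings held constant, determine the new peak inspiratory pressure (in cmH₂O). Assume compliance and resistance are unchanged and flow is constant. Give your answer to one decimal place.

25.6

PIP = Vt/C + R·V̇ + PEEP (constant-flow equation of motion).
Only the resistive term changes: ΔPIP = R × ΔV̇ = 9.6 × (0.45 − 0.6167) = 9.6 × -0.1667 = -1.6 cmH2O.
Original PIP = 385/31.3 + 9.6×0.6167 + 9 = 27.221 cmH2O; new PIP = 27.221 + (-1.6) = 25.621 cmH2O.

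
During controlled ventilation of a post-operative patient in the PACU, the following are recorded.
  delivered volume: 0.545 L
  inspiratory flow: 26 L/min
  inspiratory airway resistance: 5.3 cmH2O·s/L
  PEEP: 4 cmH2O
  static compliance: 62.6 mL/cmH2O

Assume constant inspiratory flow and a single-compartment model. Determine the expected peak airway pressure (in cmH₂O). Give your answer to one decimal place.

15.0

Flow: 26 L/min ÷ 60 = 0.4333 L/s.
Equation of motion (constant flow): PIP = Vt/C + R·V̇ + PEEP.
PIP = 545/62.6 + 5.3×0.4333 + 4 = 8.706 + 2.296 + 4 = 15.002 cmH2O.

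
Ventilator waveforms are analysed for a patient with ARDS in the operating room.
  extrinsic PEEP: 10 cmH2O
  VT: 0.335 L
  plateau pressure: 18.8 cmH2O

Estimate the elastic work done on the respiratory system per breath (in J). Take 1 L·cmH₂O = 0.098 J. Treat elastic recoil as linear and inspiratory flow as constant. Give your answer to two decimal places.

0.14

Elastic work ≈ ½ × (Pplat − PEEP) × Vt = 0.5 × (18.8 − 10) × 0.335 L = 0.5 × 8.8 × 0.335 = 1.474 L·cmH2O.
× 0.098 J/(L·cmH2O) → 0.1445 J.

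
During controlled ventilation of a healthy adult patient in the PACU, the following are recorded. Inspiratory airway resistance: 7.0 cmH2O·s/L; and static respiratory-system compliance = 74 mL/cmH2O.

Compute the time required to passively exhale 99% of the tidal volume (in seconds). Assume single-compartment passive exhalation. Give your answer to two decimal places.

2.39

τ = R × C = 7.0 × 74 mL/cmH2O = 7.0 × 0.074 L/cmH2O = 0.518 s.
Exhaled fraction f = 1 − e^(−t/τ) → t = −τ·ln(1 − f) = −0.518·ln(0.01) = 2.385 s.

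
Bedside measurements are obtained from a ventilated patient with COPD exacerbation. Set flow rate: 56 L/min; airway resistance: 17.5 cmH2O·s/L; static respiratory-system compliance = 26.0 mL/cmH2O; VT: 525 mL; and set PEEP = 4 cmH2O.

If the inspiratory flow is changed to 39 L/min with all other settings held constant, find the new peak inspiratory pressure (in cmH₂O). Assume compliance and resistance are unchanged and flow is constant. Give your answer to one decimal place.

Flow: 56 L/min ÷ 60 = 0.9333 L/s.
New flow: 39 L/min ÷ 60 = 0.65 L/s.
PIP = Vt/C + R·V̇ + PEEP (constant-flow equation of motion).
Only the resistive term changes: ΔPIP = R × ΔV̇ = 17.5 × (0.65 − 0.9333) = 17.5 × -0.2833 = -4.958 cmH2O.
Original PIP = 525/26.0 + 17.5×0.9333 + 4 = 40.525 cmH2O; new PIP = 40.525 + (-4.958) = 35.567 cmH2O.

35.6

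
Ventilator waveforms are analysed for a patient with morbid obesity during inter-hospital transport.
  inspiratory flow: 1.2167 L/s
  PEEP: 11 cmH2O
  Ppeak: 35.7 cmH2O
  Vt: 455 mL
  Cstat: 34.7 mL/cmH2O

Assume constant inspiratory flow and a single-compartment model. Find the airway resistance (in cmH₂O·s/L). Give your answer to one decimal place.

9.5

Equation of motion (constant flow): PIP = Vt/C + R·V̇ + PEEP.
R·V̇ = PIP − Vt/C − PEEP = 35.7 − 455/34.7 − 11 = 35.7 − 13.112 − 11 = 11.588 cmH2O.
R = 11.588 / 1.2167 = 9.524 cmH2O·s/L.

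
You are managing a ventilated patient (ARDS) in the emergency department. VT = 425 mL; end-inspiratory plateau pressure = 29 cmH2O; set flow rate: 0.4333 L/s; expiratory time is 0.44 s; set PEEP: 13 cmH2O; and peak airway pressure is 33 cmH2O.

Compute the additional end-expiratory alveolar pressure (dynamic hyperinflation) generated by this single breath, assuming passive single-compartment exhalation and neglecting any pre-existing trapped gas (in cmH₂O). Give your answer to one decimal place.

R = (PIP − Pplat)/V̇ = (33 − 29) / 0.4333 = 4.0/0.4333 = 9.231 cmH2O·s/L.
C = Vt/(Pplat − PEEP) = 425.0 / (29 − 13) = 425.0/16.0 = 26.563 mL/cmH2O.
τ = R × C = 9.231 × 0.02656 L/cmH2O = 0.2452 s.
Fraction remaining = e^(−Te/τ) = e^(−0.44/0.2452) = 0.1662; trapped volume = 425.0 × 0.1662 = 70.635 mL.
Additional alveolar pressure from trapping ≈ V_trapped / C = 70.635 / 26.563 = 2.659 cmH2O.

2.7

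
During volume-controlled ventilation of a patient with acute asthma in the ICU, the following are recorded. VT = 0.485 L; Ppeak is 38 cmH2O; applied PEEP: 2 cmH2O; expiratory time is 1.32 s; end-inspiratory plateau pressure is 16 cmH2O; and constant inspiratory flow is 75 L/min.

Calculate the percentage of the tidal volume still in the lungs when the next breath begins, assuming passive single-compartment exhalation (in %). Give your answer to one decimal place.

Flow: 75 L/min ÷ 60 = 1.25 L/s.
R = (PIP − Pplat)/V̇ = (38 − 16) / 1.25 = 22.0/1.25 = 17.6 cmH2O·s/L.
C = Vt/(Pplat − PEEP) = 485.0 / (16 − 2) = 485.0/14.0 = 34.643 mL/cmH2O.
τ = R × C = 17.6 × 0.03464 L/cmH2O = 0.6097 s.
Fraction remaining at end-expiration = e^(−Te/τ) = e^(−1.32/0.6097) = 0.1148 → 11.48%.

11.5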